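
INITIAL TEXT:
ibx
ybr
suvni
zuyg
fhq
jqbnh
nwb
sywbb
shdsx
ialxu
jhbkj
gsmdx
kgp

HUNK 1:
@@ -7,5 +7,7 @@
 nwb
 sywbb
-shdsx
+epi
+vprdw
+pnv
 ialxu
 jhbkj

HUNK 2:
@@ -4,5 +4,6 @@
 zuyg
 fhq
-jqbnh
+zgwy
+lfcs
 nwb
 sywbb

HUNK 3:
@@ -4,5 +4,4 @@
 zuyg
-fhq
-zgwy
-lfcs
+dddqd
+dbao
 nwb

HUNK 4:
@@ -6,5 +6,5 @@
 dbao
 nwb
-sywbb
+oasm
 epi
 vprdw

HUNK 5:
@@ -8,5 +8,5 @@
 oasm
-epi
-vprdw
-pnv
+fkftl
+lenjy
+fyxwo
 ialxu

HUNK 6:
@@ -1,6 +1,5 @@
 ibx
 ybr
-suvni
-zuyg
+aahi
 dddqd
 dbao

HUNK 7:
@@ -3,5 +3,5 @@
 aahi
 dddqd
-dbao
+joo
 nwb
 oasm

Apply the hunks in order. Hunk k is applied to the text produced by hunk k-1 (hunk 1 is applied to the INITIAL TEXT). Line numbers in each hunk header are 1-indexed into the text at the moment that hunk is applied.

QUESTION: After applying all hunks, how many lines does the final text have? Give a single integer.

Hunk 1: at line 7 remove [shdsx] add [epi,vprdw,pnv] -> 15 lines: ibx ybr suvni zuyg fhq jqbnh nwb sywbb epi vprdw pnv ialxu jhbkj gsmdx kgp
Hunk 2: at line 4 remove [jqbnh] add [zgwy,lfcs] -> 16 lines: ibx ybr suvni zuyg fhq zgwy lfcs nwb sywbb epi vprdw pnv ialxu jhbkj gsmdx kgp
Hunk 3: at line 4 remove [fhq,zgwy,lfcs] add [dddqd,dbao] -> 15 lines: ibx ybr suvni zuyg dddqd dbao nwb sywbb epi vprdw pnv ialxu jhbkj gsmdx kgp
Hunk 4: at line 6 remove [sywbb] add [oasm] -> 15 lines: ibx ybr suvni zuyg dddqd dbao nwb oasm epi vprdw pnv ialxu jhbkj gsmdx kgp
Hunk 5: at line 8 remove [epi,vprdw,pnv] add [fkftl,lenjy,fyxwo] -> 15 lines: ibx ybr suvni zuyg dddqd dbao nwb oasm fkftl lenjy fyxwo ialxu jhbkj gsmdx kgp
Hunk 6: at line 1 remove [suvni,zuyg] add [aahi] -> 14 lines: ibx ybr aahi dddqd dbao nwb oasm fkftl lenjy fyxwo ialxu jhbkj gsmdx kgp
Hunk 7: at line 3 remove [dbao] add [joo] -> 14 lines: ibx ybr aahi dddqd joo nwb oasm fkftl lenjy fyxwo ialxu jhbkj gsmdx kgp
Final line count: 14

Answer: 14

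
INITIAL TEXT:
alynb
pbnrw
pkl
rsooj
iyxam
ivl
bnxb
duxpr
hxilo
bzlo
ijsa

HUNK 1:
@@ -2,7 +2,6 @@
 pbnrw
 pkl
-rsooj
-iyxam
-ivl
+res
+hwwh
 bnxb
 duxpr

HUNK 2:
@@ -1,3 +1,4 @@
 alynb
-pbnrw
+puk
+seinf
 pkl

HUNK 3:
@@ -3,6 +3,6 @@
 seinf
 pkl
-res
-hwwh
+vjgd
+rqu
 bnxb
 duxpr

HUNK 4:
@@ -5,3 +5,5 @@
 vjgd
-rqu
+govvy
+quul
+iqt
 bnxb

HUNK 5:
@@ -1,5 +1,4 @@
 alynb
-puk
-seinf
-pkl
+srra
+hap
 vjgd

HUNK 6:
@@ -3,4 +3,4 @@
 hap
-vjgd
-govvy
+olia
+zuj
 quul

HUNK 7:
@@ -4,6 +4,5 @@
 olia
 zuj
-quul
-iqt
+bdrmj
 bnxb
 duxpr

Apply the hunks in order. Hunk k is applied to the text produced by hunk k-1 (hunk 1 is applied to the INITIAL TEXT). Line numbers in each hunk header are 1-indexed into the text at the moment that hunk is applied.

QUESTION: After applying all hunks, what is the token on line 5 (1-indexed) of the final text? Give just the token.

Answer: zuj

Derivation:
Hunk 1: at line 2 remove [rsooj,iyxam,ivl] add [res,hwwh] -> 10 lines: alynb pbnrw pkl res hwwh bnxb duxpr hxilo bzlo ijsa
Hunk 2: at line 1 remove [pbnrw] add [puk,seinf] -> 11 lines: alynb puk seinf pkl res hwwh bnxb duxpr hxilo bzlo ijsa
Hunk 3: at line 3 remove [res,hwwh] add [vjgd,rqu] -> 11 lines: alynb puk seinf pkl vjgd rqu bnxb duxpr hxilo bzlo ijsa
Hunk 4: at line 5 remove [rqu] add [govvy,quul,iqt] -> 13 lines: alynb puk seinf pkl vjgd govvy quul iqt bnxb duxpr hxilo bzlo ijsa
Hunk 5: at line 1 remove [puk,seinf,pkl] add [srra,hap] -> 12 lines: alynb srra hap vjgd govvy quul iqt bnxb duxpr hxilo bzlo ijsa
Hunk 6: at line 3 remove [vjgd,govvy] add [olia,zuj] -> 12 lines: alynb srra hap olia zuj quul iqt bnxb duxpr hxilo bzlo ijsa
Hunk 7: at line 4 remove [quul,iqt] add [bdrmj] -> 11 lines: alynb srra hap olia zuj bdrmj bnxb duxpr hxilo bzlo ijsa
Final line 5: zuj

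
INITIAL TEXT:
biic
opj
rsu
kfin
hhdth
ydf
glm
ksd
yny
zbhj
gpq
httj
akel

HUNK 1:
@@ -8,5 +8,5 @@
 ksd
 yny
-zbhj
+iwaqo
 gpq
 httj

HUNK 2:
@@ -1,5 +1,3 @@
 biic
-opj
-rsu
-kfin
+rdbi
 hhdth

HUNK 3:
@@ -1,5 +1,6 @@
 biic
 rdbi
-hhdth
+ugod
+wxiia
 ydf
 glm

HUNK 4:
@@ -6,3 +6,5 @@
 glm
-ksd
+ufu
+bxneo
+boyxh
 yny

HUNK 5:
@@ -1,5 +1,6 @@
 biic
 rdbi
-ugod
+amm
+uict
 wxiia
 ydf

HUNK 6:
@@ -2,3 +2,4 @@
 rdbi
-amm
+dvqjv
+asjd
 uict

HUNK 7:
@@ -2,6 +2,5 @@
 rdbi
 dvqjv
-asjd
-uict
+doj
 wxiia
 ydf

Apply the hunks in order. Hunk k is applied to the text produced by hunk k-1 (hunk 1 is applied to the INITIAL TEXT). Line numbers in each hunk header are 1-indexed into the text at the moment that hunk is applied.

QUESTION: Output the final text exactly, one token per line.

Hunk 1: at line 8 remove [zbhj] add [iwaqo] -> 13 lines: biic opj rsu kfin hhdth ydf glm ksd yny iwaqo gpq httj akel
Hunk 2: at line 1 remove [opj,rsu,kfin] add [rdbi] -> 11 lines: biic rdbi hhdth ydf glm ksd yny iwaqo gpq httj akel
Hunk 3: at line 1 remove [hhdth] add [ugod,wxiia] -> 12 lines: biic rdbi ugod wxiia ydf glm ksd yny iwaqo gpq httj akel
Hunk 4: at line 6 remove [ksd] add [ufu,bxneo,boyxh] -> 14 lines: biic rdbi ugod wxiia ydf glm ufu bxneo boyxh yny iwaqo gpq httj akel
Hunk 5: at line 1 remove [ugod] add [amm,uict] -> 15 lines: biic rdbi amm uict wxiia ydf glm ufu bxneo boyxh yny iwaqo gpq httj akel
Hunk 6: at line 2 remove [amm] add [dvqjv,asjd] -> 16 lines: biic rdbi dvqjv asjd uict wxiia ydf glm ufu bxneo boyxh yny iwaqo gpq httj akel
Hunk 7: at line 2 remove [asjd,uict] add [doj] -> 15 lines: biic rdbi dvqjv doj wxiia ydf glm ufu bxneo boyxh yny iwaqo gpq httj akel

Answer: biic
rdbi
dvqjv
doj
wxiia
ydf
glm
ufu
bxneo
boyxh
yny
iwaqo
gpq
httj
akel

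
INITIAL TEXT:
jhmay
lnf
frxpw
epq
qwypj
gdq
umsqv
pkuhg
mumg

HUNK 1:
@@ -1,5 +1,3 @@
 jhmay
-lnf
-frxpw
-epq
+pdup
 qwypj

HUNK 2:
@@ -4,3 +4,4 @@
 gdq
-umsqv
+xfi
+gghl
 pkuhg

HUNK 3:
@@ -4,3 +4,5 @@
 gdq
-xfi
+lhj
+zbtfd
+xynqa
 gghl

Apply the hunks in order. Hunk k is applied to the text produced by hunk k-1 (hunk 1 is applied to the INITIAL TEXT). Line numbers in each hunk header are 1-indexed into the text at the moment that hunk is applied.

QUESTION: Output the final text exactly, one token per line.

Answer: jhmay
pdup
qwypj
gdq
lhj
zbtfd
xynqa
gghl
pkuhg
mumg

Derivation:
Hunk 1: at line 1 remove [lnf,frxpw,epq] add [pdup] -> 7 lines: jhmay pdup qwypj gdq umsqv pkuhg mumg
Hunk 2: at line 4 remove [umsqv] add [xfi,gghl] -> 8 lines: jhmay pdup qwypj gdq xfi gghl pkuhg mumg
Hunk 3: at line 4 remove [xfi] add [lhj,zbtfd,xynqa] -> 10 lines: jhmay pdup qwypj gdq lhj zbtfd xynqa gghl pkuhg mumg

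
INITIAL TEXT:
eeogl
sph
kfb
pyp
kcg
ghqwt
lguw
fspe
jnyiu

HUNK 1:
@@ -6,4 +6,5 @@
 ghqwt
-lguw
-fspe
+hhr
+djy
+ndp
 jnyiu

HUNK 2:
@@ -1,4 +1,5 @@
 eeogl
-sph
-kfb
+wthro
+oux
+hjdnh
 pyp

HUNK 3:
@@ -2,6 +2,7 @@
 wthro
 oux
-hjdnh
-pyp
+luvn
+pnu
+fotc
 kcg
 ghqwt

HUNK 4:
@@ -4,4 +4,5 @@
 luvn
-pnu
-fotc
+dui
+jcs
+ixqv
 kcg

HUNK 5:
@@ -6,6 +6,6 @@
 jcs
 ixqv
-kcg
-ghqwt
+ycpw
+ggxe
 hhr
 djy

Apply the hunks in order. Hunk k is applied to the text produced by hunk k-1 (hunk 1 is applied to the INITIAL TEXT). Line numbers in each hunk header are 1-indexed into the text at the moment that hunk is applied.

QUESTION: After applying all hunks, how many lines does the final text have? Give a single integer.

Hunk 1: at line 6 remove [lguw,fspe] add [hhr,djy,ndp] -> 10 lines: eeogl sph kfb pyp kcg ghqwt hhr djy ndp jnyiu
Hunk 2: at line 1 remove [sph,kfb] add [wthro,oux,hjdnh] -> 11 lines: eeogl wthro oux hjdnh pyp kcg ghqwt hhr djy ndp jnyiu
Hunk 3: at line 2 remove [hjdnh,pyp] add [luvn,pnu,fotc] -> 12 lines: eeogl wthro oux luvn pnu fotc kcg ghqwt hhr djy ndp jnyiu
Hunk 4: at line 4 remove [pnu,fotc] add [dui,jcs,ixqv] -> 13 lines: eeogl wthro oux luvn dui jcs ixqv kcg ghqwt hhr djy ndp jnyiu
Hunk 5: at line 6 remove [kcg,ghqwt] add [ycpw,ggxe] -> 13 lines: eeogl wthro oux luvn dui jcs ixqv ycpw ggxe hhr djy ndp jnyiu
Final line count: 13

Answer: 13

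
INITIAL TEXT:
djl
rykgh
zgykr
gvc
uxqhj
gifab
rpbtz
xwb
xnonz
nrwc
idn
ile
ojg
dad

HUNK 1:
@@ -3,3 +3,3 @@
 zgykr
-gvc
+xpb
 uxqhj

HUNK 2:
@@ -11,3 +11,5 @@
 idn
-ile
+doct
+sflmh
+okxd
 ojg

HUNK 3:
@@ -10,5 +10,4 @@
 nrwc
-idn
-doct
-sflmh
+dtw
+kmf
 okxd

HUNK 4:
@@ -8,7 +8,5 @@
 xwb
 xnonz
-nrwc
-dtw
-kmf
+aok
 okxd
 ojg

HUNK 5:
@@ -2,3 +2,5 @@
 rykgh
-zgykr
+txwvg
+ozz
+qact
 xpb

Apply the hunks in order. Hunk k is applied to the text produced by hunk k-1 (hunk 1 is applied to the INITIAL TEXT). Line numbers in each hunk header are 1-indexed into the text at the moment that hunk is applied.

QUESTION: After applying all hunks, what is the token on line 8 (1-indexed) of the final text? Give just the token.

Answer: gifab

Derivation:
Hunk 1: at line 3 remove [gvc] add [xpb] -> 14 lines: djl rykgh zgykr xpb uxqhj gifab rpbtz xwb xnonz nrwc idn ile ojg dad
Hunk 2: at line 11 remove [ile] add [doct,sflmh,okxd] -> 16 lines: djl rykgh zgykr xpb uxqhj gifab rpbtz xwb xnonz nrwc idn doct sflmh okxd ojg dad
Hunk 3: at line 10 remove [idn,doct,sflmh] add [dtw,kmf] -> 15 lines: djl rykgh zgykr xpb uxqhj gifab rpbtz xwb xnonz nrwc dtw kmf okxd ojg dad
Hunk 4: at line 8 remove [nrwc,dtw,kmf] add [aok] -> 13 lines: djl rykgh zgykr xpb uxqhj gifab rpbtz xwb xnonz aok okxd ojg dad
Hunk 5: at line 2 remove [zgykr] add [txwvg,ozz,qact] -> 15 lines: djl rykgh txwvg ozz qact xpb uxqhj gifab rpbtz xwb xnonz aok okxd ojg dad
Final line 8: gifab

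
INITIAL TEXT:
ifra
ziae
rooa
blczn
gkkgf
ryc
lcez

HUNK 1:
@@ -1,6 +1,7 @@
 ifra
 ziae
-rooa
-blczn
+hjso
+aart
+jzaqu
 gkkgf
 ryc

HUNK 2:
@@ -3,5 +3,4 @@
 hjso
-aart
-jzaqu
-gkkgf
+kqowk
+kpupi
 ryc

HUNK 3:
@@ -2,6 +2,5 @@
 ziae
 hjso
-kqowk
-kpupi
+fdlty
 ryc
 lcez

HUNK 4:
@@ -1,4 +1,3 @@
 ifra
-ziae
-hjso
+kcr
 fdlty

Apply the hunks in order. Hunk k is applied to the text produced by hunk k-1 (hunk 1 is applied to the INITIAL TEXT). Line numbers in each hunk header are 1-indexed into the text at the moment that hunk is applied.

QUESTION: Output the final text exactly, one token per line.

Hunk 1: at line 1 remove [rooa,blczn] add [hjso,aart,jzaqu] -> 8 lines: ifra ziae hjso aart jzaqu gkkgf ryc lcez
Hunk 2: at line 3 remove [aart,jzaqu,gkkgf] add [kqowk,kpupi] -> 7 lines: ifra ziae hjso kqowk kpupi ryc lcez
Hunk 3: at line 2 remove [kqowk,kpupi] add [fdlty] -> 6 lines: ifra ziae hjso fdlty ryc lcez
Hunk 4: at line 1 remove [ziae,hjso] add [kcr] -> 5 lines: ifra kcr fdlty ryc lcez

Answer: ifra
kcr
fdlty
ryc
lcez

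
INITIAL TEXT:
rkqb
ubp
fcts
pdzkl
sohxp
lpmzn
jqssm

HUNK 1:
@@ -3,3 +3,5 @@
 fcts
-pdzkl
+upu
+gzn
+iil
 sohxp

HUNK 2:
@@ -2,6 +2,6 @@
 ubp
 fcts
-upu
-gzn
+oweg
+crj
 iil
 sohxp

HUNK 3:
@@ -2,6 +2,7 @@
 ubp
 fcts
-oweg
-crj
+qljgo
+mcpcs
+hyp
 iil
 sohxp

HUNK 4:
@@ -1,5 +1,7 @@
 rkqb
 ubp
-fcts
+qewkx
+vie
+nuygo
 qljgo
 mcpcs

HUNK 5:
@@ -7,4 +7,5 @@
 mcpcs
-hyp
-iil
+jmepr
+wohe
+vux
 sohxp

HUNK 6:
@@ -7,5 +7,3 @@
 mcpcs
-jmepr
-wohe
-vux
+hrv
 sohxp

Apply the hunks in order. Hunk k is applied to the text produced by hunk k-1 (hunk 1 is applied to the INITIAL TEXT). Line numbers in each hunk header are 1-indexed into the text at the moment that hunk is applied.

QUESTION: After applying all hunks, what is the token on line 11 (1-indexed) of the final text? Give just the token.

Answer: jqssm

Derivation:
Hunk 1: at line 3 remove [pdzkl] add [upu,gzn,iil] -> 9 lines: rkqb ubp fcts upu gzn iil sohxp lpmzn jqssm
Hunk 2: at line 2 remove [upu,gzn] add [oweg,crj] -> 9 lines: rkqb ubp fcts oweg crj iil sohxp lpmzn jqssm
Hunk 3: at line 2 remove [oweg,crj] add [qljgo,mcpcs,hyp] -> 10 lines: rkqb ubp fcts qljgo mcpcs hyp iil sohxp lpmzn jqssm
Hunk 4: at line 1 remove [fcts] add [qewkx,vie,nuygo] -> 12 lines: rkqb ubp qewkx vie nuygo qljgo mcpcs hyp iil sohxp lpmzn jqssm
Hunk 5: at line 7 remove [hyp,iil] add [jmepr,wohe,vux] -> 13 lines: rkqb ubp qewkx vie nuygo qljgo mcpcs jmepr wohe vux sohxp lpmzn jqssm
Hunk 6: at line 7 remove [jmepr,wohe,vux] add [hrv] -> 11 lines: rkqb ubp qewkx vie nuygo qljgo mcpcs hrv sohxp lpmzn jqssm
Final line 11: jqssm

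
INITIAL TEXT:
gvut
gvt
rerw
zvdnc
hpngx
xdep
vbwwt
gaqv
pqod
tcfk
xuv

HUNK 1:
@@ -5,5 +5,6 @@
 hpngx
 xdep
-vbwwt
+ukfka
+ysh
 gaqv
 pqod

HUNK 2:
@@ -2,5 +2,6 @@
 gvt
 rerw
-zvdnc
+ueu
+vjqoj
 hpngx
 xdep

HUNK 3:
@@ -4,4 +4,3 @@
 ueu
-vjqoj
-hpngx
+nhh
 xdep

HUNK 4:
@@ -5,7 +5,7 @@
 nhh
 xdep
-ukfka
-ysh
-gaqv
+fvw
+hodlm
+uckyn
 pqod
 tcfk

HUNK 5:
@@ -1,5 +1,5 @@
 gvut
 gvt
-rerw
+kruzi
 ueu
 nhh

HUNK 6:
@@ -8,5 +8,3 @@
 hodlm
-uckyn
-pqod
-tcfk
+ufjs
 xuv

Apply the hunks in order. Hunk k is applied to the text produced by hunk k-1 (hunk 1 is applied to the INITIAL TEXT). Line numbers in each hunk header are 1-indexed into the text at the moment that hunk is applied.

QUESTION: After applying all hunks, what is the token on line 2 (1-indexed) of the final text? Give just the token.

Answer: gvt

Derivation:
Hunk 1: at line 5 remove [vbwwt] add [ukfka,ysh] -> 12 lines: gvut gvt rerw zvdnc hpngx xdep ukfka ysh gaqv pqod tcfk xuv
Hunk 2: at line 2 remove [zvdnc] add [ueu,vjqoj] -> 13 lines: gvut gvt rerw ueu vjqoj hpngx xdep ukfka ysh gaqv pqod tcfk xuv
Hunk 3: at line 4 remove [vjqoj,hpngx] add [nhh] -> 12 lines: gvut gvt rerw ueu nhh xdep ukfka ysh gaqv pqod tcfk xuv
Hunk 4: at line 5 remove [ukfka,ysh,gaqv] add [fvw,hodlm,uckyn] -> 12 lines: gvut gvt rerw ueu nhh xdep fvw hodlm uckyn pqod tcfk xuv
Hunk 5: at line 1 remove [rerw] add [kruzi] -> 12 lines: gvut gvt kruzi ueu nhh xdep fvw hodlm uckyn pqod tcfk xuv
Hunk 6: at line 8 remove [uckyn,pqod,tcfk] add [ufjs] -> 10 lines: gvut gvt kruzi ueu nhh xdep fvw hodlm ufjs xuv
Final line 2: gvt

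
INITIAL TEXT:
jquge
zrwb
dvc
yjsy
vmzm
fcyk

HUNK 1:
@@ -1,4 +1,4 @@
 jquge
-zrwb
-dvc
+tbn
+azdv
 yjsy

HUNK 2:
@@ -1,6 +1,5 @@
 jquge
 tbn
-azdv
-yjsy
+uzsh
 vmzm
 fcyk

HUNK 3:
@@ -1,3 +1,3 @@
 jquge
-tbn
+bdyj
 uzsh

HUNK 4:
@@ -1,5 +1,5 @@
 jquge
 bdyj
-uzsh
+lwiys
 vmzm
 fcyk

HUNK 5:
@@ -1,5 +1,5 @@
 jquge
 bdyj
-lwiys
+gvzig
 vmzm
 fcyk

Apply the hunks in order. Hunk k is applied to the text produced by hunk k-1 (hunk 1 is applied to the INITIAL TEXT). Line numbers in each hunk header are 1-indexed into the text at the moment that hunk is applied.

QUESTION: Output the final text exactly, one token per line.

Answer: jquge
bdyj
gvzig
vmzm
fcyk

Derivation:
Hunk 1: at line 1 remove [zrwb,dvc] add [tbn,azdv] -> 6 lines: jquge tbn azdv yjsy vmzm fcyk
Hunk 2: at line 1 remove [azdv,yjsy] add [uzsh] -> 5 lines: jquge tbn uzsh vmzm fcyk
Hunk 3: at line 1 remove [tbn] add [bdyj] -> 5 lines: jquge bdyj uzsh vmzm fcyk
Hunk 4: at line 1 remove [uzsh] add [lwiys] -> 5 lines: jquge bdyj lwiys vmzm fcyk
Hunk 5: at line 1 remove [lwiys] add [gvzig] -> 5 lines: jquge bdyj gvzig vmzm fcyk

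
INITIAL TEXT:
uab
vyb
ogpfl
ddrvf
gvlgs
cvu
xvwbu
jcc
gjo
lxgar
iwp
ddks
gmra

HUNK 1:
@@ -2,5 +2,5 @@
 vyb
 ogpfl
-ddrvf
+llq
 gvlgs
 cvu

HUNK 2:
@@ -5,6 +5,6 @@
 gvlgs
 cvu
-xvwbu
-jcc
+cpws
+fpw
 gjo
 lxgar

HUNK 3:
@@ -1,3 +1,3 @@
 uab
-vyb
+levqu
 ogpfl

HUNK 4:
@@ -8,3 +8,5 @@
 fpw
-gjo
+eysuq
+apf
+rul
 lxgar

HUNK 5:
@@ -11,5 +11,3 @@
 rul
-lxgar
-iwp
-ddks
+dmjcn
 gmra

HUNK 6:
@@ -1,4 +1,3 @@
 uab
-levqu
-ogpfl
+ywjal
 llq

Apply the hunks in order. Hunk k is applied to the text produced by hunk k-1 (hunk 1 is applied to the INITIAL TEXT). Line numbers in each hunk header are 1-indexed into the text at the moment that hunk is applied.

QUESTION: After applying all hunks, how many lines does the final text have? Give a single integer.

Answer: 12

Derivation:
Hunk 1: at line 2 remove [ddrvf] add [llq] -> 13 lines: uab vyb ogpfl llq gvlgs cvu xvwbu jcc gjo lxgar iwp ddks gmra
Hunk 2: at line 5 remove [xvwbu,jcc] add [cpws,fpw] -> 13 lines: uab vyb ogpfl llq gvlgs cvu cpws fpw gjo lxgar iwp ddks gmra
Hunk 3: at line 1 remove [vyb] add [levqu] -> 13 lines: uab levqu ogpfl llq gvlgs cvu cpws fpw gjo lxgar iwp ddks gmra
Hunk 4: at line 8 remove [gjo] add [eysuq,apf,rul] -> 15 lines: uab levqu ogpfl llq gvlgs cvu cpws fpw eysuq apf rul lxgar iwp ddks gmra
Hunk 5: at line 11 remove [lxgar,iwp,ddks] add [dmjcn] -> 13 lines: uab levqu ogpfl llq gvlgs cvu cpws fpw eysuq apf rul dmjcn gmra
Hunk 6: at line 1 remove [levqu,ogpfl] add [ywjal] -> 12 lines: uab ywjal llq gvlgs cvu cpws fpw eysuq apf rul dmjcn gmra
Final line count: 12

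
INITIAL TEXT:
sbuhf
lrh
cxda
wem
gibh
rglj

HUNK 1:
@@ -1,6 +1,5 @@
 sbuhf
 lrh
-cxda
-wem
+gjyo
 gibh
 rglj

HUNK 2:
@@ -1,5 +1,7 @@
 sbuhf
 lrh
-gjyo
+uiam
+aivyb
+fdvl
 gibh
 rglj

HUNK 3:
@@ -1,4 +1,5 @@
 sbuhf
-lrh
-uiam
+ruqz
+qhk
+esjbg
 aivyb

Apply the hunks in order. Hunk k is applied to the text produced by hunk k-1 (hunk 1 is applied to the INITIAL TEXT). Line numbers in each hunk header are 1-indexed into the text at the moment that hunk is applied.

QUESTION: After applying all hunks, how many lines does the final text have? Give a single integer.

Hunk 1: at line 1 remove [cxda,wem] add [gjyo] -> 5 lines: sbuhf lrh gjyo gibh rglj
Hunk 2: at line 1 remove [gjyo] add [uiam,aivyb,fdvl] -> 7 lines: sbuhf lrh uiam aivyb fdvl gibh rglj
Hunk 3: at line 1 remove [lrh,uiam] add [ruqz,qhk,esjbg] -> 8 lines: sbuhf ruqz qhk esjbg aivyb fdvl gibh rglj
Final line count: 8

Answer: 8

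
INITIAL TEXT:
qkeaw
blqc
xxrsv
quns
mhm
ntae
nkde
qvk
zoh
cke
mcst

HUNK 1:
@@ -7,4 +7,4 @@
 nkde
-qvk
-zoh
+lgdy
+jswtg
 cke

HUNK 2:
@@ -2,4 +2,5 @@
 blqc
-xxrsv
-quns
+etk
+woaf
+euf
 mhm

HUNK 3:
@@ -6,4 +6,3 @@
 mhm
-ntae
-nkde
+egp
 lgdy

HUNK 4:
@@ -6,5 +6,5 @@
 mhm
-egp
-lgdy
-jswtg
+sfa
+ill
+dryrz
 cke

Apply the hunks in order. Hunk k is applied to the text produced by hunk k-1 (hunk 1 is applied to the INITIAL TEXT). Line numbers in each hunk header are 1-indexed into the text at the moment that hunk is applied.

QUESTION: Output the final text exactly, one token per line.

Answer: qkeaw
blqc
etk
woaf
euf
mhm
sfa
ill
dryrz
cke
mcst

Derivation:
Hunk 1: at line 7 remove [qvk,zoh] add [lgdy,jswtg] -> 11 lines: qkeaw blqc xxrsv quns mhm ntae nkde lgdy jswtg cke mcst
Hunk 2: at line 2 remove [xxrsv,quns] add [etk,woaf,euf] -> 12 lines: qkeaw blqc etk woaf euf mhm ntae nkde lgdy jswtg cke mcst
Hunk 3: at line 6 remove [ntae,nkde] add [egp] -> 11 lines: qkeaw blqc etk woaf euf mhm egp lgdy jswtg cke mcst
Hunk 4: at line 6 remove [egp,lgdy,jswtg] add [sfa,ill,dryrz] -> 11 lines: qkeaw blqc etk woaf euf mhm sfa ill dryrz cke mcst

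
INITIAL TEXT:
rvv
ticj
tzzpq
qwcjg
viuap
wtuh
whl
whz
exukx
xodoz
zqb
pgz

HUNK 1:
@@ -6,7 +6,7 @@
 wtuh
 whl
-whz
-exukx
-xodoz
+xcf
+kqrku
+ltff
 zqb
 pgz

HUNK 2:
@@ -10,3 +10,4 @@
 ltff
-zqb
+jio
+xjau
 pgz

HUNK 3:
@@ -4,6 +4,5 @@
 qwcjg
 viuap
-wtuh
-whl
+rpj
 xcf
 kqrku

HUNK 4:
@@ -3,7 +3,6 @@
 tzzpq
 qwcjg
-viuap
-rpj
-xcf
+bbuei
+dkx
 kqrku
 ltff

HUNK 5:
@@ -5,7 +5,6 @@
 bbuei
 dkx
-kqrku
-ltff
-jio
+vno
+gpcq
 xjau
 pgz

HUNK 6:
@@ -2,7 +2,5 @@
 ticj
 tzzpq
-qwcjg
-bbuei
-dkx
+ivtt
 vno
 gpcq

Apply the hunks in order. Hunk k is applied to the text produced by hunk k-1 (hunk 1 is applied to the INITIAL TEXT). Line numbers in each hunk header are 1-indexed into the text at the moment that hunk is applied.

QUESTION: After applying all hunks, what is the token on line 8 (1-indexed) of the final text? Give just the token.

Hunk 1: at line 6 remove [whz,exukx,xodoz] add [xcf,kqrku,ltff] -> 12 lines: rvv ticj tzzpq qwcjg viuap wtuh whl xcf kqrku ltff zqb pgz
Hunk 2: at line 10 remove [zqb] add [jio,xjau] -> 13 lines: rvv ticj tzzpq qwcjg viuap wtuh whl xcf kqrku ltff jio xjau pgz
Hunk 3: at line 4 remove [wtuh,whl] add [rpj] -> 12 lines: rvv ticj tzzpq qwcjg viuap rpj xcf kqrku ltff jio xjau pgz
Hunk 4: at line 3 remove [viuap,rpj,xcf] add [bbuei,dkx] -> 11 lines: rvv ticj tzzpq qwcjg bbuei dkx kqrku ltff jio xjau pgz
Hunk 5: at line 5 remove [kqrku,ltff,jio] add [vno,gpcq] -> 10 lines: rvv ticj tzzpq qwcjg bbuei dkx vno gpcq xjau pgz
Hunk 6: at line 2 remove [qwcjg,bbuei,dkx] add [ivtt] -> 8 lines: rvv ticj tzzpq ivtt vno gpcq xjau pgz
Final line 8: pgz

Answer: pgz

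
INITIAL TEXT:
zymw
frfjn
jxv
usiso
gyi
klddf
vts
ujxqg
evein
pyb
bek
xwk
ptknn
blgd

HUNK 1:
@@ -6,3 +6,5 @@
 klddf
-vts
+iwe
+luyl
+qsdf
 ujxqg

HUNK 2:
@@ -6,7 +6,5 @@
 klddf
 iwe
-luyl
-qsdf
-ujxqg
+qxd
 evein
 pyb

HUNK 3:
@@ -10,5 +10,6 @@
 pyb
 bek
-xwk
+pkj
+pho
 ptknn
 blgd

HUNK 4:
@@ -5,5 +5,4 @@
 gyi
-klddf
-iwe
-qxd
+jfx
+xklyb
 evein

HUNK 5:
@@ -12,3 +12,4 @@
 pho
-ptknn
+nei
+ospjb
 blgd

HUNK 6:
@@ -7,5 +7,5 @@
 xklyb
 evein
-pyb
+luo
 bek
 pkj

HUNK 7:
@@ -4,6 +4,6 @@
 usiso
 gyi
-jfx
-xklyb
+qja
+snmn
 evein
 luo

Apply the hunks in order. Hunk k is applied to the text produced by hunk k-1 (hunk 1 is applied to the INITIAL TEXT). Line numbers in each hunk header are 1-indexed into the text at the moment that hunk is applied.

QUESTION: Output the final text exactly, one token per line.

Answer: zymw
frfjn
jxv
usiso
gyi
qja
snmn
evein
luo
bek
pkj
pho
nei
ospjb
blgd

Derivation:
Hunk 1: at line 6 remove [vts] add [iwe,luyl,qsdf] -> 16 lines: zymw frfjn jxv usiso gyi klddf iwe luyl qsdf ujxqg evein pyb bek xwk ptknn blgd
Hunk 2: at line 6 remove [luyl,qsdf,ujxqg] add [qxd] -> 14 lines: zymw frfjn jxv usiso gyi klddf iwe qxd evein pyb bek xwk ptknn blgd
Hunk 3: at line 10 remove [xwk] add [pkj,pho] -> 15 lines: zymw frfjn jxv usiso gyi klddf iwe qxd evein pyb bek pkj pho ptknn blgd
Hunk 4: at line 5 remove [klddf,iwe,qxd] add [jfx,xklyb] -> 14 lines: zymw frfjn jxv usiso gyi jfx xklyb evein pyb bek pkj pho ptknn blgd
Hunk 5: at line 12 remove [ptknn] add [nei,ospjb] -> 15 lines: zymw frfjn jxv usiso gyi jfx xklyb evein pyb bek pkj pho nei ospjb blgd
Hunk 6: at line 7 remove [pyb] add [luo] -> 15 lines: zymw frfjn jxv usiso gyi jfx xklyb evein luo bek pkj pho nei ospjb blgd
Hunk 7: at line 4 remove [jfx,xklyb] add [qja,snmn] -> 15 lines: zymw frfjn jxv usiso gyi qja snmn evein luo bek pkj pho nei ospjb blgd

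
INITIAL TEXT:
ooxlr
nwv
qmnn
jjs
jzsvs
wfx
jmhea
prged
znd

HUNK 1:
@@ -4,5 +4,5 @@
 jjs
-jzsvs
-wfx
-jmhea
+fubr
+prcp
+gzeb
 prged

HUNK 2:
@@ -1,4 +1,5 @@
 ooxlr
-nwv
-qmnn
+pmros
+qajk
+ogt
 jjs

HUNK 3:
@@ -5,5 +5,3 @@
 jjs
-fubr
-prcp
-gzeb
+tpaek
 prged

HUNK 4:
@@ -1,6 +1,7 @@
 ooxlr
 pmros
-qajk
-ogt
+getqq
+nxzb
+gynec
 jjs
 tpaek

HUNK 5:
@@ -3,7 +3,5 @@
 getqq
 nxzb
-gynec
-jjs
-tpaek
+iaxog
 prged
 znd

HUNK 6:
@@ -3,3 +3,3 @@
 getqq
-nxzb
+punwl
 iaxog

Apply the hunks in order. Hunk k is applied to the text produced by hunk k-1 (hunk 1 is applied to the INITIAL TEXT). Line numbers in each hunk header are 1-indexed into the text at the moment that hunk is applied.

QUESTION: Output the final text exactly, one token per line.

Hunk 1: at line 4 remove [jzsvs,wfx,jmhea] add [fubr,prcp,gzeb] -> 9 lines: ooxlr nwv qmnn jjs fubr prcp gzeb prged znd
Hunk 2: at line 1 remove [nwv,qmnn] add [pmros,qajk,ogt] -> 10 lines: ooxlr pmros qajk ogt jjs fubr prcp gzeb prged znd
Hunk 3: at line 5 remove [fubr,prcp,gzeb] add [tpaek] -> 8 lines: ooxlr pmros qajk ogt jjs tpaek prged znd
Hunk 4: at line 1 remove [qajk,ogt] add [getqq,nxzb,gynec] -> 9 lines: ooxlr pmros getqq nxzb gynec jjs tpaek prged znd
Hunk 5: at line 3 remove [gynec,jjs,tpaek] add [iaxog] -> 7 lines: ooxlr pmros getqq nxzb iaxog prged znd
Hunk 6: at line 3 remove [nxzb] add [punwl] -> 7 lines: ooxlr pmros getqq punwl iaxog prged znd

Answer: ooxlr
pmros
getqq
punwl
iaxog
prged
znd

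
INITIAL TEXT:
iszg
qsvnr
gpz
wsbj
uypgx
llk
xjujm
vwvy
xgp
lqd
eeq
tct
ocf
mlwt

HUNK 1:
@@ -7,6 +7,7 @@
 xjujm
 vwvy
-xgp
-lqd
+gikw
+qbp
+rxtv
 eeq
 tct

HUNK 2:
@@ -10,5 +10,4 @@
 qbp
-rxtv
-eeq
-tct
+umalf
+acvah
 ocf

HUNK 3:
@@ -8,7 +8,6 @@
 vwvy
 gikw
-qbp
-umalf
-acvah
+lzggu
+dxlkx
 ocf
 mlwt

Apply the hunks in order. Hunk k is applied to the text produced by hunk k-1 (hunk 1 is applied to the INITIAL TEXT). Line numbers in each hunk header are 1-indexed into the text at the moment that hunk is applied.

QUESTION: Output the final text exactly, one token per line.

Hunk 1: at line 7 remove [xgp,lqd] add [gikw,qbp,rxtv] -> 15 lines: iszg qsvnr gpz wsbj uypgx llk xjujm vwvy gikw qbp rxtv eeq tct ocf mlwt
Hunk 2: at line 10 remove [rxtv,eeq,tct] add [umalf,acvah] -> 14 lines: iszg qsvnr gpz wsbj uypgx llk xjujm vwvy gikw qbp umalf acvah ocf mlwt
Hunk 3: at line 8 remove [qbp,umalf,acvah] add [lzggu,dxlkx] -> 13 lines: iszg qsvnr gpz wsbj uypgx llk xjujm vwvy gikw lzggu dxlkx ocf mlwt

Answer: iszg
qsvnr
gpz
wsbj
uypgx
llk
xjujm
vwvy
gikw
lzggu
dxlkx
ocf
mlwt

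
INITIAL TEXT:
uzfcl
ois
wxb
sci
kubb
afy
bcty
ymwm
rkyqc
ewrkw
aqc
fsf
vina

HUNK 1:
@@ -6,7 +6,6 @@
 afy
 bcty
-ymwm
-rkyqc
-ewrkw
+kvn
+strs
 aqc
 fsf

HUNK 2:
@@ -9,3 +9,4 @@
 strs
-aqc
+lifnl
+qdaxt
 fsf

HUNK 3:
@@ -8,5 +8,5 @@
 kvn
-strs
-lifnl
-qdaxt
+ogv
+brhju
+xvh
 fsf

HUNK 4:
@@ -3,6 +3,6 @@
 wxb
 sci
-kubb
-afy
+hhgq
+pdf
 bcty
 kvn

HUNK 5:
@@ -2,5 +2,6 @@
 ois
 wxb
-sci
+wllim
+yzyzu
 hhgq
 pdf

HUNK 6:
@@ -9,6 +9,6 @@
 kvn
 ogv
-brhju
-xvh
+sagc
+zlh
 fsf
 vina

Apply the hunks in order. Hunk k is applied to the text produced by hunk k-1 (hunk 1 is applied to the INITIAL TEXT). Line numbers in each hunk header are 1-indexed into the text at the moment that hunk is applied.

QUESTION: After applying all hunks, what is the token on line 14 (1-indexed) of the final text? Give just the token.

Answer: vina

Derivation:
Hunk 1: at line 6 remove [ymwm,rkyqc,ewrkw] add [kvn,strs] -> 12 lines: uzfcl ois wxb sci kubb afy bcty kvn strs aqc fsf vina
Hunk 2: at line 9 remove [aqc] add [lifnl,qdaxt] -> 13 lines: uzfcl ois wxb sci kubb afy bcty kvn strs lifnl qdaxt fsf vina
Hunk 3: at line 8 remove [strs,lifnl,qdaxt] add [ogv,brhju,xvh] -> 13 lines: uzfcl ois wxb sci kubb afy bcty kvn ogv brhju xvh fsf vina
Hunk 4: at line 3 remove [kubb,afy] add [hhgq,pdf] -> 13 lines: uzfcl ois wxb sci hhgq pdf bcty kvn ogv brhju xvh fsf vina
Hunk 5: at line 2 remove [sci] add [wllim,yzyzu] -> 14 lines: uzfcl ois wxb wllim yzyzu hhgq pdf bcty kvn ogv brhju xvh fsf vina
Hunk 6: at line 9 remove [brhju,xvh] add [sagc,zlh] -> 14 lines: uzfcl ois wxb wllim yzyzu hhgq pdf bcty kvn ogv sagc zlh fsf vina
Final line 14: vina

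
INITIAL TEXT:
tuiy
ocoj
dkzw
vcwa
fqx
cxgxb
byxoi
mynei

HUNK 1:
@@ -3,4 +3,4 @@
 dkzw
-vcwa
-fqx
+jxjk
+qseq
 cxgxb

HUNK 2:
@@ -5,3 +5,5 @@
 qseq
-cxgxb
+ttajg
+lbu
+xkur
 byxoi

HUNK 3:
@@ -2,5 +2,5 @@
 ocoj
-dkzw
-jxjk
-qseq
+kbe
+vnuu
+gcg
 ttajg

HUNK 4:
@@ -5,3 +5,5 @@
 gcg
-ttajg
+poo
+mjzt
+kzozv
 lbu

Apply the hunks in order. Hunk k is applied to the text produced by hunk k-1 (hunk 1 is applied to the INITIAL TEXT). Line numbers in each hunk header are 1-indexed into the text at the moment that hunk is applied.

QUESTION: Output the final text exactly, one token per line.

Answer: tuiy
ocoj
kbe
vnuu
gcg
poo
mjzt
kzozv
lbu
xkur
byxoi
mynei

Derivation:
Hunk 1: at line 3 remove [vcwa,fqx] add [jxjk,qseq] -> 8 lines: tuiy ocoj dkzw jxjk qseq cxgxb byxoi mynei
Hunk 2: at line 5 remove [cxgxb] add [ttajg,lbu,xkur] -> 10 lines: tuiy ocoj dkzw jxjk qseq ttajg lbu xkur byxoi mynei
Hunk 3: at line 2 remove [dkzw,jxjk,qseq] add [kbe,vnuu,gcg] -> 10 lines: tuiy ocoj kbe vnuu gcg ttajg lbu xkur byxoi mynei
Hunk 4: at line 5 remove [ttajg] add [poo,mjzt,kzozv] -> 12 lines: tuiy ocoj kbe vnuu gcg poo mjzt kzozv lbu xkur byxoi mynei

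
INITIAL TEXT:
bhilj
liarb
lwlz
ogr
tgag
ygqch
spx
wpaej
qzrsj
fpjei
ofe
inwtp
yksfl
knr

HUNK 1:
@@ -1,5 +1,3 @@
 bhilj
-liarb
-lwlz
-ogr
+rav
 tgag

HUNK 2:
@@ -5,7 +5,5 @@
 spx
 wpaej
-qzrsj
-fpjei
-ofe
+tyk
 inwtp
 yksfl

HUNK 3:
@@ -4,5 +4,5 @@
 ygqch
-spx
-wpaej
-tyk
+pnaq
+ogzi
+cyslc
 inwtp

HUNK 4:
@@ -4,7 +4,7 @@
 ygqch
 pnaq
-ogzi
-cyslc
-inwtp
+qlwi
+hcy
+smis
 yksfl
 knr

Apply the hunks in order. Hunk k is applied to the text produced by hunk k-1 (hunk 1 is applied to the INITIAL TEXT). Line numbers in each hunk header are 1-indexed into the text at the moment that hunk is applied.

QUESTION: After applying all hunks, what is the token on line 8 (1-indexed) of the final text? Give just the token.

Hunk 1: at line 1 remove [liarb,lwlz,ogr] add [rav] -> 12 lines: bhilj rav tgag ygqch spx wpaej qzrsj fpjei ofe inwtp yksfl knr
Hunk 2: at line 5 remove [qzrsj,fpjei,ofe] add [tyk] -> 10 lines: bhilj rav tgag ygqch spx wpaej tyk inwtp yksfl knr
Hunk 3: at line 4 remove [spx,wpaej,tyk] add [pnaq,ogzi,cyslc] -> 10 lines: bhilj rav tgag ygqch pnaq ogzi cyslc inwtp yksfl knr
Hunk 4: at line 4 remove [ogzi,cyslc,inwtp] add [qlwi,hcy,smis] -> 10 lines: bhilj rav tgag ygqch pnaq qlwi hcy smis yksfl knr
Final line 8: smis

Answer: smis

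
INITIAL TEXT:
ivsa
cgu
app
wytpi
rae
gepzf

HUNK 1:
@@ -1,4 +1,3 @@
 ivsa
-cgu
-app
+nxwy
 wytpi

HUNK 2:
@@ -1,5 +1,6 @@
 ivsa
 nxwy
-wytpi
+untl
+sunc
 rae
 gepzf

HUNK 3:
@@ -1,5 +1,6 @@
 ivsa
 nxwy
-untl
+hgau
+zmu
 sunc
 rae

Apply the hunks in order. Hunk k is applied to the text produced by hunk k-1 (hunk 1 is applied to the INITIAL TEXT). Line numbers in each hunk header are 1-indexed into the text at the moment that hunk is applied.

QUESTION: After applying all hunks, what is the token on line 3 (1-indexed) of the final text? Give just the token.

Answer: hgau

Derivation:
Hunk 1: at line 1 remove [cgu,app] add [nxwy] -> 5 lines: ivsa nxwy wytpi rae gepzf
Hunk 2: at line 1 remove [wytpi] add [untl,sunc] -> 6 lines: ivsa nxwy untl sunc rae gepzf
Hunk 3: at line 1 remove [untl] add [hgau,zmu] -> 7 lines: ivsa nxwy hgau zmu sunc rae gepzf
Final line 3: hgau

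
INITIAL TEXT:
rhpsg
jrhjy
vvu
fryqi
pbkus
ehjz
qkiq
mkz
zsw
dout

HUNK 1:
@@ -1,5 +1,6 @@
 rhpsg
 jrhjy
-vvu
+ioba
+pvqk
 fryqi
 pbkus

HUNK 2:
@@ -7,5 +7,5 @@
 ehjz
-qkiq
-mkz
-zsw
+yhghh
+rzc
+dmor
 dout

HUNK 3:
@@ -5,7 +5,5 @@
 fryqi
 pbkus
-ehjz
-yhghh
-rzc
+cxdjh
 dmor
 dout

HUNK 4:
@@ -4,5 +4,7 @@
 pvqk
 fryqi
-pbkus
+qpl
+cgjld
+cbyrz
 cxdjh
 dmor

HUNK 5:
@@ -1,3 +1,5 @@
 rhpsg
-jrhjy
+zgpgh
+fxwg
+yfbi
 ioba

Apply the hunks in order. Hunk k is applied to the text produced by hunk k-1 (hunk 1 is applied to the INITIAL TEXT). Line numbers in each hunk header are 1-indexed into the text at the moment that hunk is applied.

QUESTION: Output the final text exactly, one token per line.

Hunk 1: at line 1 remove [vvu] add [ioba,pvqk] -> 11 lines: rhpsg jrhjy ioba pvqk fryqi pbkus ehjz qkiq mkz zsw dout
Hunk 2: at line 7 remove [qkiq,mkz,zsw] add [yhghh,rzc,dmor] -> 11 lines: rhpsg jrhjy ioba pvqk fryqi pbkus ehjz yhghh rzc dmor dout
Hunk 3: at line 5 remove [ehjz,yhghh,rzc] add [cxdjh] -> 9 lines: rhpsg jrhjy ioba pvqk fryqi pbkus cxdjh dmor dout
Hunk 4: at line 4 remove [pbkus] add [qpl,cgjld,cbyrz] -> 11 lines: rhpsg jrhjy ioba pvqk fryqi qpl cgjld cbyrz cxdjh dmor dout
Hunk 5: at line 1 remove [jrhjy] add [zgpgh,fxwg,yfbi] -> 13 lines: rhpsg zgpgh fxwg yfbi ioba pvqk fryqi qpl cgjld cbyrz cxdjh dmor dout

Answer: rhpsg
zgpgh
fxwg
yfbi
ioba
pvqk
fryqi
qpl
cgjld
cbyrz
cxdjh
dmor
dout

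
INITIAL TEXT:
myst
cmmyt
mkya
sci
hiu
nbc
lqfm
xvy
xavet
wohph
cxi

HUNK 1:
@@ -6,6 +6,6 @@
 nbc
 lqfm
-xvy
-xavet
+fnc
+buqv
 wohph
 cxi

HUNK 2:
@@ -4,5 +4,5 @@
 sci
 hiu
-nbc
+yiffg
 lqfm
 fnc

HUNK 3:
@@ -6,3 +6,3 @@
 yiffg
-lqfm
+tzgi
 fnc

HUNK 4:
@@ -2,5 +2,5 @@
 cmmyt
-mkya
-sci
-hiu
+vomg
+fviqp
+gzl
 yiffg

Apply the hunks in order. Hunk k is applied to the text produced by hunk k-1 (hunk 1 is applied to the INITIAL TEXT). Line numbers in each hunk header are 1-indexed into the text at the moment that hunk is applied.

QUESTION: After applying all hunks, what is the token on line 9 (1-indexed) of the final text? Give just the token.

Hunk 1: at line 6 remove [xvy,xavet] add [fnc,buqv] -> 11 lines: myst cmmyt mkya sci hiu nbc lqfm fnc buqv wohph cxi
Hunk 2: at line 4 remove [nbc] add [yiffg] -> 11 lines: myst cmmyt mkya sci hiu yiffg lqfm fnc buqv wohph cxi
Hunk 3: at line 6 remove [lqfm] add [tzgi] -> 11 lines: myst cmmyt mkya sci hiu yiffg tzgi fnc buqv wohph cxi
Hunk 4: at line 2 remove [mkya,sci,hiu] add [vomg,fviqp,gzl] -> 11 lines: myst cmmyt vomg fviqp gzl yiffg tzgi fnc buqv wohph cxi
Final line 9: buqv

Answer: buqv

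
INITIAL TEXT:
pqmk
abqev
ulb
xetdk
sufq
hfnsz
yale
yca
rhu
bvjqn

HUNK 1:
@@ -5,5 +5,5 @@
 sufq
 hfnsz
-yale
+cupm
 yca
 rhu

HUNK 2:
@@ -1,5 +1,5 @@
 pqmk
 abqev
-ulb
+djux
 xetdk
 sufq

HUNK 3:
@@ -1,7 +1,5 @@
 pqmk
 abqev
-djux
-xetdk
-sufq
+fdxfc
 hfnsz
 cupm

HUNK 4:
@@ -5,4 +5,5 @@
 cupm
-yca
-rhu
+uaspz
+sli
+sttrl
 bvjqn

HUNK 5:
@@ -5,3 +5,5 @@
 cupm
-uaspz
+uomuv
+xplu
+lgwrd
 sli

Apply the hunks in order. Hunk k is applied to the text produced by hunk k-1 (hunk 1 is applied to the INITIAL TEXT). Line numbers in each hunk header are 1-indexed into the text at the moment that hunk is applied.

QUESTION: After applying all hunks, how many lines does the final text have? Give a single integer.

Hunk 1: at line 5 remove [yale] add [cupm] -> 10 lines: pqmk abqev ulb xetdk sufq hfnsz cupm yca rhu bvjqn
Hunk 2: at line 1 remove [ulb] add [djux] -> 10 lines: pqmk abqev djux xetdk sufq hfnsz cupm yca rhu bvjqn
Hunk 3: at line 1 remove [djux,xetdk,sufq] add [fdxfc] -> 8 lines: pqmk abqev fdxfc hfnsz cupm yca rhu bvjqn
Hunk 4: at line 5 remove [yca,rhu] add [uaspz,sli,sttrl] -> 9 lines: pqmk abqev fdxfc hfnsz cupm uaspz sli sttrl bvjqn
Hunk 5: at line 5 remove [uaspz] add [uomuv,xplu,lgwrd] -> 11 lines: pqmk abqev fdxfc hfnsz cupm uomuv xplu lgwrd sli sttrl bvjqn
Final line count: 11

Answer: 11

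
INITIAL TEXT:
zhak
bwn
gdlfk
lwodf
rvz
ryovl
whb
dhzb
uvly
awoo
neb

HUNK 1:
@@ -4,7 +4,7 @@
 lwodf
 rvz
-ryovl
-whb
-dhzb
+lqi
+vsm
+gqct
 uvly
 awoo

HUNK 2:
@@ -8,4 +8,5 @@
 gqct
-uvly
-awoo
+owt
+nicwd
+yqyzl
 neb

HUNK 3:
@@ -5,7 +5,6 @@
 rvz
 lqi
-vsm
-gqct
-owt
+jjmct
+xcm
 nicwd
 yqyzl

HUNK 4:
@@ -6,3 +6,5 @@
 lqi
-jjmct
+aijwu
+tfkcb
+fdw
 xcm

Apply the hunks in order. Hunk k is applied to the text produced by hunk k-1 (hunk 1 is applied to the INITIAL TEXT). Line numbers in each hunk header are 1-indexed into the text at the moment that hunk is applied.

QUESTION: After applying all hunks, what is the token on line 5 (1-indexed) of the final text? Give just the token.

Answer: rvz

Derivation:
Hunk 1: at line 4 remove [ryovl,whb,dhzb] add [lqi,vsm,gqct] -> 11 lines: zhak bwn gdlfk lwodf rvz lqi vsm gqct uvly awoo neb
Hunk 2: at line 8 remove [uvly,awoo] add [owt,nicwd,yqyzl] -> 12 lines: zhak bwn gdlfk lwodf rvz lqi vsm gqct owt nicwd yqyzl neb
Hunk 3: at line 5 remove [vsm,gqct,owt] add [jjmct,xcm] -> 11 lines: zhak bwn gdlfk lwodf rvz lqi jjmct xcm nicwd yqyzl neb
Hunk 4: at line 6 remove [jjmct] add [aijwu,tfkcb,fdw] -> 13 lines: zhak bwn gdlfk lwodf rvz lqi aijwu tfkcb fdw xcm nicwd yqyzl neb
Final line 5: rvz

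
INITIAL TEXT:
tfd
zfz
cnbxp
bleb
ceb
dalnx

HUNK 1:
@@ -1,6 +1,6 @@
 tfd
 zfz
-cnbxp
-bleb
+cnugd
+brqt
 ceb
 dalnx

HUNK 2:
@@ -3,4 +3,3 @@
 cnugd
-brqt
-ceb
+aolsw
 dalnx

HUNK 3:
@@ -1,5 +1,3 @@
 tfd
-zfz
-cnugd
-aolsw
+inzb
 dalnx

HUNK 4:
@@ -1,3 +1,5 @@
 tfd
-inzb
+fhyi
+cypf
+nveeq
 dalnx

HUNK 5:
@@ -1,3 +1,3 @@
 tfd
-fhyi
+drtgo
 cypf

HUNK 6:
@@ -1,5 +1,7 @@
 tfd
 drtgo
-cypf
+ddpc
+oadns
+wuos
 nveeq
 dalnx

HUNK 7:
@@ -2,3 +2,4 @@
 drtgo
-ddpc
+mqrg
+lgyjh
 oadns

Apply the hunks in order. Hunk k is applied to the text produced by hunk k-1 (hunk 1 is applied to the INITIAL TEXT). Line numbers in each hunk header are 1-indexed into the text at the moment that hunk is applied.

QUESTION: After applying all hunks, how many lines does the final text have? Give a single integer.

Answer: 8

Derivation:
Hunk 1: at line 1 remove [cnbxp,bleb] add [cnugd,brqt] -> 6 lines: tfd zfz cnugd brqt ceb dalnx
Hunk 2: at line 3 remove [brqt,ceb] add [aolsw] -> 5 lines: tfd zfz cnugd aolsw dalnx
Hunk 3: at line 1 remove [zfz,cnugd,aolsw] add [inzb] -> 3 lines: tfd inzb dalnx
Hunk 4: at line 1 remove [inzb] add [fhyi,cypf,nveeq] -> 5 lines: tfd fhyi cypf nveeq dalnx
Hunk 5: at line 1 remove [fhyi] add [drtgo] -> 5 lines: tfd drtgo cypf nveeq dalnx
Hunk 6: at line 1 remove [cypf] add [ddpc,oadns,wuos] -> 7 lines: tfd drtgo ddpc oadns wuos nveeq dalnx
Hunk 7: at line 2 remove [ddpc] add [mqrg,lgyjh] -> 8 lines: tfd drtgo mqrg lgyjh oadns wuos nveeq dalnx
Final line count: 8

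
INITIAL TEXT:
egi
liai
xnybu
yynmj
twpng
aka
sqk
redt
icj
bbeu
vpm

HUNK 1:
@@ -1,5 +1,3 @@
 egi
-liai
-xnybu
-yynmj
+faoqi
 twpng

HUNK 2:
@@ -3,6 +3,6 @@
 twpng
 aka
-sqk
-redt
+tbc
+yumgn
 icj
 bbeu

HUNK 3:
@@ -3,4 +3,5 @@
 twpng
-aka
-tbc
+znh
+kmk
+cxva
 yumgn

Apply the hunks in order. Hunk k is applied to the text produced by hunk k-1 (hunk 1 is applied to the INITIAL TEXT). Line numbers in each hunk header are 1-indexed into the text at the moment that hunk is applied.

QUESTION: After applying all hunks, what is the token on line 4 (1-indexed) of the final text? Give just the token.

Answer: znh

Derivation:
Hunk 1: at line 1 remove [liai,xnybu,yynmj] add [faoqi] -> 9 lines: egi faoqi twpng aka sqk redt icj bbeu vpm
Hunk 2: at line 3 remove [sqk,redt] add [tbc,yumgn] -> 9 lines: egi faoqi twpng aka tbc yumgn icj bbeu vpm
Hunk 3: at line 3 remove [aka,tbc] add [znh,kmk,cxva] -> 10 lines: egi faoqi twpng znh kmk cxva yumgn icj bbeu vpm
Final line 4: znh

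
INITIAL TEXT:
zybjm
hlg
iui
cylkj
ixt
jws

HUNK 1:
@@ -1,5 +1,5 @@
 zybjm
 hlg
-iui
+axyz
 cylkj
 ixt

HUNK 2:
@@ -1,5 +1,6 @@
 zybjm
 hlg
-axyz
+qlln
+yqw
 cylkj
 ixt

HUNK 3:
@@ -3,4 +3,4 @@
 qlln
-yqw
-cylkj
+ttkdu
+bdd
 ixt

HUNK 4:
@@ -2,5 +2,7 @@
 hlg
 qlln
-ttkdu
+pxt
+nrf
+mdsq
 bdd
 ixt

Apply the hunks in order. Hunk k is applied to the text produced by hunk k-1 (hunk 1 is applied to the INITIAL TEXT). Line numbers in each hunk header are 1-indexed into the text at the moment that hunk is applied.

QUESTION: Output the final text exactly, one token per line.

Answer: zybjm
hlg
qlln
pxt
nrf
mdsq
bdd
ixt
jws

Derivation:
Hunk 1: at line 1 remove [iui] add [axyz] -> 6 lines: zybjm hlg axyz cylkj ixt jws
Hunk 2: at line 1 remove [axyz] add [qlln,yqw] -> 7 lines: zybjm hlg qlln yqw cylkj ixt jws
Hunk 3: at line 3 remove [yqw,cylkj] add [ttkdu,bdd] -> 7 lines: zybjm hlg qlln ttkdu bdd ixt jws
Hunk 4: at line 2 remove [ttkdu] add [pxt,nrf,mdsq] -> 9 lines: zybjm hlg qlln pxt nrf mdsq bdd ixt jws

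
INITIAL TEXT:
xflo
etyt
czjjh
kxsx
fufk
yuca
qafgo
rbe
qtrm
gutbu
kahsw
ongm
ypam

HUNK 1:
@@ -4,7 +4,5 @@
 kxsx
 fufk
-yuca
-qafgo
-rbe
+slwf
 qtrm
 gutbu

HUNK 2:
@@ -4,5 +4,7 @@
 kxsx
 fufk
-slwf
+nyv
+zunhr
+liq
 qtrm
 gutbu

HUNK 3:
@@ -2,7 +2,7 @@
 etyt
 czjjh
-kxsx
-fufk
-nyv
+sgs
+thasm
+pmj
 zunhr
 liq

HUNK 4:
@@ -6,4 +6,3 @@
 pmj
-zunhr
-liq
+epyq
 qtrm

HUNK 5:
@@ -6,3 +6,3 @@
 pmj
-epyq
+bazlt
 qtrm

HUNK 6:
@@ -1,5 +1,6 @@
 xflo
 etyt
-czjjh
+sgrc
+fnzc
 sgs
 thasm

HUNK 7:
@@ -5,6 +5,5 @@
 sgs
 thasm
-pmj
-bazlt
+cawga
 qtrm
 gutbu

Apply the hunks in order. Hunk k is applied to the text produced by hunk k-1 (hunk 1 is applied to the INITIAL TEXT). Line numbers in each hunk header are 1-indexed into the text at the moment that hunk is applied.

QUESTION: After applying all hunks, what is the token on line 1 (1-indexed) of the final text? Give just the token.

Answer: xflo

Derivation:
Hunk 1: at line 4 remove [yuca,qafgo,rbe] add [slwf] -> 11 lines: xflo etyt czjjh kxsx fufk slwf qtrm gutbu kahsw ongm ypam
Hunk 2: at line 4 remove [slwf] add [nyv,zunhr,liq] -> 13 lines: xflo etyt czjjh kxsx fufk nyv zunhr liq qtrm gutbu kahsw ongm ypam
Hunk 3: at line 2 remove [kxsx,fufk,nyv] add [sgs,thasm,pmj] -> 13 lines: xflo etyt czjjh sgs thasm pmj zunhr liq qtrm gutbu kahsw ongm ypam
Hunk 4: at line 6 remove [zunhr,liq] add [epyq] -> 12 lines: xflo etyt czjjh sgs thasm pmj epyq qtrm gutbu kahsw ongm ypam
Hunk 5: at line 6 remove [epyq] add [bazlt] -> 12 lines: xflo etyt czjjh sgs thasm pmj bazlt qtrm gutbu kahsw ongm ypam
Hunk 6: at line 1 remove [czjjh] add [sgrc,fnzc] -> 13 lines: xflo etyt sgrc fnzc sgs thasm pmj bazlt qtrm gutbu kahsw ongm ypam
Hunk 7: at line 5 remove [pmj,bazlt] add [cawga] -> 12 lines: xflo etyt sgrc fnzc sgs thasm cawga qtrm gutbu kahsw ongm ypam
Final line 1: xflo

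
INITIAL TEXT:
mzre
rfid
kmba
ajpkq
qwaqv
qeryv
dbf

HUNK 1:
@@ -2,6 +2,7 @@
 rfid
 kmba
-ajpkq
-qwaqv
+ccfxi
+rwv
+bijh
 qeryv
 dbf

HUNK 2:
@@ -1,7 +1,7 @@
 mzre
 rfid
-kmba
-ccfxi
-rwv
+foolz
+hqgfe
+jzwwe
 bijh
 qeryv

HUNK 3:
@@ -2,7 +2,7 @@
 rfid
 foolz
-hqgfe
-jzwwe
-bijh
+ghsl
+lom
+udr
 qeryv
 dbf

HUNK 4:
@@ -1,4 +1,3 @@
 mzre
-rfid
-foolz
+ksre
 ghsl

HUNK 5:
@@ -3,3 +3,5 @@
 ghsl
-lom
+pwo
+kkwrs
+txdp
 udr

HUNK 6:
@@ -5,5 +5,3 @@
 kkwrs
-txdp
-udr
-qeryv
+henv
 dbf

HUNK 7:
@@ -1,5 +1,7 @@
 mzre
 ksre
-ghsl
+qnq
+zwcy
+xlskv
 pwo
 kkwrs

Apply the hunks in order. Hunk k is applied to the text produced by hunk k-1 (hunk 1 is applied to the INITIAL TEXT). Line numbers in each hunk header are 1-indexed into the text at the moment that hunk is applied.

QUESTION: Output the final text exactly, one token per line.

Hunk 1: at line 2 remove [ajpkq,qwaqv] add [ccfxi,rwv,bijh] -> 8 lines: mzre rfid kmba ccfxi rwv bijh qeryv dbf
Hunk 2: at line 1 remove [kmba,ccfxi,rwv] add [foolz,hqgfe,jzwwe] -> 8 lines: mzre rfid foolz hqgfe jzwwe bijh qeryv dbf
Hunk 3: at line 2 remove [hqgfe,jzwwe,bijh] add [ghsl,lom,udr] -> 8 lines: mzre rfid foolz ghsl lom udr qeryv dbf
Hunk 4: at line 1 remove [rfid,foolz] add [ksre] -> 7 lines: mzre ksre ghsl lom udr qeryv dbf
Hunk 5: at line 3 remove [lom] add [pwo,kkwrs,txdp] -> 9 lines: mzre ksre ghsl pwo kkwrs txdp udr qeryv dbf
Hunk 6: at line 5 remove [txdp,udr,qeryv] add [henv] -> 7 lines: mzre ksre ghsl pwo kkwrs henv dbf
Hunk 7: at line 1 remove [ghsl] add [qnq,zwcy,xlskv] -> 9 lines: mzre ksre qnq zwcy xlskv pwo kkwrs henv dbf

Answer: mzre
ksre
qnq
zwcy
xlskv
pwo
kkwrs
henv
dbf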